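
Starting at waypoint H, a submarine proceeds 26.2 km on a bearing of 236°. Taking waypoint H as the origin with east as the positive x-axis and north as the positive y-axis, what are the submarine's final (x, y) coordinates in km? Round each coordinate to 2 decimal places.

(-21.72, -14.65)

Leg 1 (236°, 26.2 km): east 26.2 sin 236° = -21.72, north 26.2 cos 236° = -14.65
Summing: -21.72 km east, -14.65 km north → (-21.72, -14.65).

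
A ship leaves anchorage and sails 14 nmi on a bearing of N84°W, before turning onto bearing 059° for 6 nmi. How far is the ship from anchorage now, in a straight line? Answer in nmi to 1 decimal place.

9.9 nmi

Leg 1 (N84°W, 14 nmi): east 14 sin 276° = -13.92, north 14 cos 276° = 1.46
Leg 2 (059°, 6 nmi): east 6 sin 59° = 5.14, north 6 cos 59° = 3.09
Net: -8.78 east, 4.55 north. Distance = √((-8.78)² + (4.55)²) = 9.891 nmi.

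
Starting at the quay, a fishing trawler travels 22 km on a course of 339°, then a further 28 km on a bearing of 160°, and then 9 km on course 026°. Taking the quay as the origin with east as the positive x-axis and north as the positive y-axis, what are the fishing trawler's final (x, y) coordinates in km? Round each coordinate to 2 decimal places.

(5.64, 2.32)

Leg 1 (339°, 22 km): east 22 sin 339° = -7.88, north 22 cos 339° = 20.54
Leg 2 (160°, 28 km): east 28 sin 160° = 9.58, north 28 cos 160° = -26.31
Leg 3 (026°, 9 km): east 9 sin 26° = 3.95, north 9 cos 26° = 8.09
Summing: 5.64 km east, 2.32 km north → (5.64, 2.32).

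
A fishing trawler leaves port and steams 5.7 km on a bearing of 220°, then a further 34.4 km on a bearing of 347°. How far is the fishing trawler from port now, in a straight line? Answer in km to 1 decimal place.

31.3 km

Leg 1 (220°, 5.7 km): east 5.7 sin 220° = -3.66, north 5.7 cos 220° = -4.37
Leg 2 (347°, 34.4 km): east 34.4 sin 347° = -7.74, north 34.4 cos 347° = 33.52
Net: -11.40 east, 29.15 north. Distance = √((-11.40)² + (29.15)²) = 31.302 km.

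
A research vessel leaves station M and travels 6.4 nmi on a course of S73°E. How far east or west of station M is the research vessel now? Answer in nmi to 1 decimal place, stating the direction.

Leg 1 (S73°E, 6.4 nmi): east 6.4 sin 107° = 6.12, north 6.4 cos 107° = -1.87
Net east component: 6.12 nmi.

6.1 nmi east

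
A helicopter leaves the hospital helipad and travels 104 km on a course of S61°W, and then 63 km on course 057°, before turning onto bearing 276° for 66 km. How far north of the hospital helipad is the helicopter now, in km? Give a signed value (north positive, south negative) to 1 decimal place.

-9.2 km

Leg 1 (S61°W, 104 km): east 104 sin 241° = -90.96, north 104 cos 241° = -50.42
Leg 2 (057°, 63 km): east 63 sin 57° = 52.84, north 63 cos 57° = 34.31
Leg 3 (276°, 66 km): east 66 sin 276° = -65.64, north 66 cos 276° = 6.90
Net north component: -9.21 km.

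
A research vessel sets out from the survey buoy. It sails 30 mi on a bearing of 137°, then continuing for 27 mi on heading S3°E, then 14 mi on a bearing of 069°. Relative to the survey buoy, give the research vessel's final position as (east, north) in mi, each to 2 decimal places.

Leg 1 (137°, 30 mi): east 30 sin 137° = 20.46, north 30 cos 137° = -21.94
Leg 2 (S3°E, 27 mi): east 27 sin 177° = 1.41, north 27 cos 177° = -26.96
Leg 3 (069°, 14 mi): east 14 sin 69° = 13.07, north 14 cos 69° = 5.02
Summing: 34.94 mi east, -43.89 mi north → (34.94, -43.89).

(34.94, -43.89)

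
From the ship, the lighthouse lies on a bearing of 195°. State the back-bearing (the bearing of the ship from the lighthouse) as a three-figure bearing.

Back-bearing = 195° − 180° = 015°.

015°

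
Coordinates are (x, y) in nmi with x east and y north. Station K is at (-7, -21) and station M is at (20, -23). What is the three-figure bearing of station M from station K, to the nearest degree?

094°

Δeast = 20 − -7 = 27.00; Δnorth = -23 − -21 = -2.00.
Bearing = atan2(Δeast, Δnorth) mod 360° = 94.24° ≈ 094°.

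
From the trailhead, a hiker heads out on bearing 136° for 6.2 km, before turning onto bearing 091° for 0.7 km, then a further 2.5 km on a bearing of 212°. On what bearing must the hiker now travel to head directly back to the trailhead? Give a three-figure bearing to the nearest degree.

Leg 1 (136°, 6.2 km): east 6.2 sin 136° = 4.31, north 6.2 cos 136° = -4.46
Leg 2 (091°, 0.7 km): east 0.7 sin 91° = 0.70, north 0.7 cos 91° = -0.01
Leg 3 (212°, 2.5 km): east 2.5 sin 212° = -1.32, north 2.5 cos 212° = -2.12
Net displacement: 3.68 east, -6.59 north. Direction back to start is (-3.68, 6.59): bearing = atan2(-3.68, 6.59) mod 360° = 330.82° ≈ 331°.

331°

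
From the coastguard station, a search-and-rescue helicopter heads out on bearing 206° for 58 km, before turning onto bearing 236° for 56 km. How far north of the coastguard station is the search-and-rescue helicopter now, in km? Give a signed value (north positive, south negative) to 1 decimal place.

Leg 1 (206°, 58 km): east 58 sin 206° = -25.43, north 58 cos 206° = -52.13
Leg 2 (236°, 56 km): east 56 sin 236° = -46.43, north 56 cos 236° = -31.31
Net north component: -83.44 km.

-83.4 km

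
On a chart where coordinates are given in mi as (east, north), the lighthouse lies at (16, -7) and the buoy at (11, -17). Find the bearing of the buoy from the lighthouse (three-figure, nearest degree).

Δeast = 11 − 16 = -5.00; Δnorth = -17 − -7 = -10.00.
Bearing = atan2(Δeast, Δnorth) mod 360° = 206.57° ≈ 207°.

207°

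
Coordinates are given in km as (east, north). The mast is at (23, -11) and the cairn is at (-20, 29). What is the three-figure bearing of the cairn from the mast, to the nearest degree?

313°

Δeast = -20 − 23 = -43.00; Δnorth = 29 − -11 = 40.00.
Bearing = atan2(Δeast, Δnorth) mod 360° = 312.93° ≈ 313°.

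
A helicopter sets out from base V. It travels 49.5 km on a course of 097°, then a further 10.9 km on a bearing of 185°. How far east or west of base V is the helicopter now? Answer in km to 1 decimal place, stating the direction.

48.2 km east

Leg 1 (097°, 49.5 km): east 49.5 sin 97° = 49.13, north 49.5 cos 97° = -6.03
Leg 2 (185°, 10.9 km): east 10.9 sin 185° = -0.95, north 10.9 cos 185° = -10.86
Net east component: 48.18 km.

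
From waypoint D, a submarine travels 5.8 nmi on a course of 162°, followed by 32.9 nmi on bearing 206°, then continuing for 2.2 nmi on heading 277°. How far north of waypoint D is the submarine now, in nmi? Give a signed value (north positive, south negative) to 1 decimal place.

Leg 1 (162°, 5.8 nmi): east 5.8 sin 162° = 1.79, north 5.8 cos 162° = -5.52
Leg 2 (206°, 32.9 nmi): east 32.9 sin 206° = -14.42, north 32.9 cos 206° = -29.57
Leg 3 (277°, 2.2 nmi): east 2.2 sin 277° = -2.18, north 2.2 cos 277° = 0.27
Net north component: -34.82 nmi.

-34.8 nmi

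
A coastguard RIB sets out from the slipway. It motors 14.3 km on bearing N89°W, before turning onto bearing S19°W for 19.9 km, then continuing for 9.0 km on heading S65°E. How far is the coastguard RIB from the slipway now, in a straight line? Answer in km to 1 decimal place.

25.7 km

Leg 1 (N89°W, 14.3 km): east 14.3 sin 271° = -14.30, north 14.3 cos 271° = 0.25
Leg 2 (S19°W, 19.9 km): east 19.9 sin 199° = -6.48, north 19.9 cos 199° = -18.82
Leg 3 (S65°E, 9.0 km): east 9.0 sin 115° = 8.16, north 9.0 cos 115° = -3.80
Net: -12.62 east, -22.37 north. Distance = √((-12.62)² + (-22.37)²) = 25.684 km.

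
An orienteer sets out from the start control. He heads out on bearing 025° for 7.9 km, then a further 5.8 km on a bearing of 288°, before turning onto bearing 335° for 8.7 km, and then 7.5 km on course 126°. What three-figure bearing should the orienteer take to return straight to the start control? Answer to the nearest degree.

181°

Leg 1 (025°, 7.9 km): east 7.9 sin 25° = 3.34, north 7.9 cos 25° = 7.16
Leg 2 (288°, 5.8 km): east 5.8 sin 288° = -5.52, north 5.8 cos 288° = 1.79
Leg 3 (335°, 8.7 km): east 8.7 sin 335° = -3.68, north 8.7 cos 335° = 7.88
Leg 4 (126°, 7.5 km): east 7.5 sin 126° = 6.07, north 7.5 cos 126° = -4.41
Net displacement: 0.21 east, 12.43 north. Direction back to start is (-0.21, -12.43): bearing = atan2(-0.21, -12.43) mod 360° = 180.98° ≈ 181°.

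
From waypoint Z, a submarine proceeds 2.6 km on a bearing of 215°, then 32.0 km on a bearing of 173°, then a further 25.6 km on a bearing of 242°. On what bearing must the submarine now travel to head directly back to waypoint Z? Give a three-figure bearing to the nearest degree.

024°

Leg 1 (215°, 2.6 km): east 2.6 sin 215° = -1.49, north 2.6 cos 215° = -2.13
Leg 2 (173°, 32.0 km): east 32.0 sin 173° = 3.90, north 32.0 cos 173° = -31.76
Leg 3 (242°, 25.6 km): east 25.6 sin 242° = -22.60, north 25.6 cos 242° = -12.02
Net displacement: -20.19 east, -45.91 north. Direction back to start is (20.19, 45.91): bearing = atan2(20.19, 45.91) mod 360° = 23.74° ≈ 024°.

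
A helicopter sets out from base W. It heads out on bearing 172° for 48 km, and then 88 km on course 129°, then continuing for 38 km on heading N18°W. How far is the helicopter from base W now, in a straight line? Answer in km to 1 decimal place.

92.0 km

Leg 1 (172°, 48 km): east 48 sin 172° = 6.68, north 48 cos 172° = -47.53
Leg 2 (129°, 88 km): east 88 sin 129° = 68.39, north 88 cos 129° = -55.38
Leg 3 (N18°W, 38 km): east 38 sin 342° = -11.74, north 38 cos 342° = 36.14
Net: 63.33 east, -66.77 north. Distance = √((63.33)² + (-66.77)²) = 92.026 km.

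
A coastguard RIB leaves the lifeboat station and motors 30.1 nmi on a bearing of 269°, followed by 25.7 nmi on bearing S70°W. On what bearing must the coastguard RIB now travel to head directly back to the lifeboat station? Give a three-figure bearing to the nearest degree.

080°

Leg 1 (269°, 30.1 nmi): east 30.1 sin 269° = -30.10, north 30.1 cos 269° = -0.53
Leg 2 (S70°W, 25.7 nmi): east 25.7 sin 250° = -24.15, north 25.7 cos 250° = -8.79
Net displacement: -54.25 east, -9.32 north. Direction back to start is (54.25, 9.32): bearing = atan2(54.25, 9.32) mod 360° = 80.26° ≈ 080°.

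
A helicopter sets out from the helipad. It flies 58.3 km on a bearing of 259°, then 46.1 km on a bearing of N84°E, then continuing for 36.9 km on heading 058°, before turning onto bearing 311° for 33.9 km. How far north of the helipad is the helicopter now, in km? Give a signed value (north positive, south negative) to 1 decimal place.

Leg 1 (259°, 58.3 km): east 58.3 sin 259° = -57.23, north 58.3 cos 259° = -11.12
Leg 2 (N84°E, 46.1 km): east 46.1 sin 84° = 45.85, north 46.1 cos 84° = 4.82
Leg 3 (058°, 36.9 km): east 36.9 sin 58° = 31.29, north 36.9 cos 58° = 19.55
Leg 4 (311°, 33.9 km): east 33.9 sin 311° = -25.58, north 33.9 cos 311° = 22.24
Net north component: 35.49 km.

35.5 km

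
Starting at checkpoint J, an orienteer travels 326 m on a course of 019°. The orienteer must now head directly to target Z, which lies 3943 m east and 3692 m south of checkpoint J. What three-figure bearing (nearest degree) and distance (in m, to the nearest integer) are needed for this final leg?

Leg 1 (019°, 326 m): east 326 sin 19° = 106.14, north 326 cos 19° = 308.24
Current position: (106.14, 308.24). Target: (3943, -3692). Remaining: Δeast = 3836.86, Δnorth = -4000.24.
Bearing = atan2(3836.86, -4000.24) mod 360° = 136.19°; distance = √((3836.86)² + (-4000.24)²) = 5542.873 m.

136°, 5543 m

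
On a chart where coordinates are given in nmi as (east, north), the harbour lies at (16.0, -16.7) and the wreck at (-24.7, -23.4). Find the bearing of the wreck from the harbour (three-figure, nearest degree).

261°

Δeast = -24.7 − 16.0 = -40.70; Δnorth = -23.4 − -16.7 = -6.70.
Bearing = atan2(Δeast, Δnorth) mod 360° = 260.65° ≈ 261°.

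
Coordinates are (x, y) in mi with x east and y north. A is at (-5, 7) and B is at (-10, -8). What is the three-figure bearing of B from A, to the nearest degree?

198°

Δeast = -10 − -5 = -5.00; Δnorth = -8 − 7 = -15.00.
Bearing = atan2(Δeast, Δnorth) mod 360° = 198.43° ≈ 198°.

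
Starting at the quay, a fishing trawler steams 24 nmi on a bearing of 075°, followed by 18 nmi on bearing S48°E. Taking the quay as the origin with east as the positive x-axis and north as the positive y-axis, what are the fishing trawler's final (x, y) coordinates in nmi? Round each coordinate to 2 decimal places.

Leg 1 (075°, 24 nmi): east 24 sin 75° = 23.18, north 24 cos 75° = 6.21
Leg 2 (S48°E, 18 nmi): east 18 sin 132° = 13.38, north 18 cos 132° = -12.04
Summing: 36.56 nmi east, -5.83 nmi north → (36.56, -5.83).

(36.56, -5.83)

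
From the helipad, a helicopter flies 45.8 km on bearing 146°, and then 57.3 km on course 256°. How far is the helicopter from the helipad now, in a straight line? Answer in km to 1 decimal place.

Leg 1 (146°, 45.8 km): east 45.8 sin 146° = 25.61, north 45.8 cos 146° = -37.97
Leg 2 (256°, 57.3 km): east 57.3 sin 256° = -55.60, north 57.3 cos 256° = -13.86
Net: -29.99 east, -51.83 north. Distance = √((-29.99)² + (-51.83)²) = 59.881 km.

59.9 km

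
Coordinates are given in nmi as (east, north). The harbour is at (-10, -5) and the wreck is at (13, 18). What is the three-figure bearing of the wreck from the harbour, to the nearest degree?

Δeast = 13 − -10 = 23.00; Δnorth = 18 − -5 = 23.00.
Bearing = atan2(Δeast, Δnorth) mod 360° = 45.00° ≈ 045°.

045°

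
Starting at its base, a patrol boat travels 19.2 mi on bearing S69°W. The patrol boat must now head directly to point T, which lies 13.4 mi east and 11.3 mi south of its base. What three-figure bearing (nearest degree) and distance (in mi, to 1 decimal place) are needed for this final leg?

098°, 31.6 mi

Leg 1 (S69°W, 19.2 mi): east 19.2 sin 249° = -17.92, north 19.2 cos 249° = -6.88
Current position: (-17.92, -6.88). Target: (13.4, -11.3). Remaining: Δeast = 31.32, Δnorth = -4.42.
Bearing = atan2(31.32, -4.42) mod 360° = 98.03°; distance = √((31.32)² + (-4.42)²) = 31.635 mi.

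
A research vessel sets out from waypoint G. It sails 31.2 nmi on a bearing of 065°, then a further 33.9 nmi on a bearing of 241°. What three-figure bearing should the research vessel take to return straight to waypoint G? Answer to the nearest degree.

023°

Leg 1 (065°, 31.2 nmi): east 31.2 sin 65° = 28.28, north 31.2 cos 65° = 13.19
Leg 2 (241°, 33.9 nmi): east 33.9 sin 241° = -29.65, north 33.9 cos 241° = -16.44
Net displacement: -1.37 east, -3.25 north. Direction back to start is (1.37, 3.25): bearing = atan2(1.37, 3.25) mod 360° = 22.90° ≈ 023°.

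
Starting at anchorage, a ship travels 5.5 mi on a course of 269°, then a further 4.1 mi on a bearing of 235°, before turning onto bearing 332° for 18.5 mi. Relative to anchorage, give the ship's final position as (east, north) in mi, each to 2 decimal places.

(-17.54, 13.89)

Leg 1 (269°, 5.5 mi): east 5.5 sin 269° = -5.50, north 5.5 cos 269° = -0.10
Leg 2 (235°, 4.1 mi): east 4.1 sin 235° = -3.36, north 4.1 cos 235° = -2.35
Leg 3 (332°, 18.5 mi): east 18.5 sin 332° = -8.69, north 18.5 cos 332° = 16.33
Summing: -17.54 mi east, 13.89 mi north → (-17.54, 13.89).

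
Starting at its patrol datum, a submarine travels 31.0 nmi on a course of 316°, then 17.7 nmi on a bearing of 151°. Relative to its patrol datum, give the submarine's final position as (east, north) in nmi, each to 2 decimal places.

(-12.95, 6.82)

Leg 1 (316°, 31.0 nmi): east 31.0 sin 316° = -21.53, north 31.0 cos 316° = 22.30
Leg 2 (151°, 17.7 nmi): east 17.7 sin 151° = 8.58, north 17.7 cos 151° = -15.48
Summing: -12.95 nmi east, 6.82 nmi north → (-12.95, 6.82).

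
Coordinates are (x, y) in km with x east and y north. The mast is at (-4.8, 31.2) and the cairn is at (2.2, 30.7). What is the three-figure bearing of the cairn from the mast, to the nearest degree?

Δeast = 2.2 − -4.8 = 7.00; Δnorth = 30.7 − 31.2 = -0.50.
Bearing = atan2(Δeast, Δnorth) mod 360° = 94.09° ≈ 094°.

094°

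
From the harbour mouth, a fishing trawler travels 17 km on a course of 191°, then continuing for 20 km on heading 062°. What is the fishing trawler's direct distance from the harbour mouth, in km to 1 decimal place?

Leg 1 (191°, 17 km): east 17 sin 191° = -3.24, north 17 cos 191° = -16.69
Leg 2 (062°, 20 km): east 20 sin 62° = 17.66, north 20 cos 62° = 9.39
Net: 14.42 east, -7.30 north. Distance = √((14.42)² + (-7.30)²) = 16.157 km.

16.2 km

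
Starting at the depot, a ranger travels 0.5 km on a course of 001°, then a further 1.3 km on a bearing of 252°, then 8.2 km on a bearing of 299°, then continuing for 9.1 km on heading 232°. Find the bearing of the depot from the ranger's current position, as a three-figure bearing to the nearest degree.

Leg 1 (001°, 0.5 km): east 0.5 sin 1° = 0.01, north 0.5 cos 1° = 0.50
Leg 2 (252°, 1.3 km): east 1.3 sin 252° = -1.24, north 1.3 cos 252° = -0.40
Leg 3 (299°, 8.2 km): east 8.2 sin 299° = -7.17, north 8.2 cos 299° = 3.98
Leg 4 (232°, 9.1 km): east 9.1 sin 232° = -7.17, north 9.1 cos 232° = -5.60
Net displacement: -15.57 east, -1.53 north. Direction back to start is (15.57, 1.53): bearing = atan2(15.57, 1.53) mod 360° = 84.39° ≈ 084°.

084°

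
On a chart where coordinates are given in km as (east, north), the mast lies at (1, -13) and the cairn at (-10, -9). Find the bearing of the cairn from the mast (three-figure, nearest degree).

290°

Δeast = -10 − 1 = -11.00; Δnorth = -9 − -13 = 4.00.
Bearing = atan2(Δeast, Δnorth) mod 360° = 289.98° ≈ 290°.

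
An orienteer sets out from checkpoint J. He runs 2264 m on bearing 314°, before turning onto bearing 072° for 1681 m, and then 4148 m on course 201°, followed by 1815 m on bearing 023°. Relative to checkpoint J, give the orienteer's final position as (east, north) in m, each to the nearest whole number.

(-807, -110)

Leg 1 (314°, 2264 m): east 2264 sin 314° = -1628.59, north 2264 cos 314° = 1572.71
Leg 2 (072°, 1681 m): east 1681 sin 72° = 1598.73, north 1681 cos 72° = 519.46
Leg 3 (201°, 4148 m): east 4148 sin 201° = -1486.51, north 4148 cos 201° = -3872.49
Leg 4 (023°, 1815 m): east 1815 sin 23° = 709.18, north 1815 cos 23° = 1670.72
Summing: -807.19 m east, -109.61 m north → (-807, -110).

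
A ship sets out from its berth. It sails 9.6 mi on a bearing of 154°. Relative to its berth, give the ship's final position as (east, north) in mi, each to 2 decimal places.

Leg 1 (154°, 9.6 mi): east 9.6 sin 154° = 4.21, north 9.6 cos 154° = -8.63
Summing: 4.21 mi east, -8.63 mi north → (4.21, -8.63).

(4.21, -8.63)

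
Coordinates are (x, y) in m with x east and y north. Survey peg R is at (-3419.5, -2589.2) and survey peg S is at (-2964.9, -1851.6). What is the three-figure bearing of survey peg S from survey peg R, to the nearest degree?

032°

Δeast = -2964.9 − -3419.5 = 454.60; Δnorth = -1851.6 − -2589.2 = 737.60.
Bearing = atan2(Δeast, Δnorth) mod 360° = 31.65° ≈ 032°.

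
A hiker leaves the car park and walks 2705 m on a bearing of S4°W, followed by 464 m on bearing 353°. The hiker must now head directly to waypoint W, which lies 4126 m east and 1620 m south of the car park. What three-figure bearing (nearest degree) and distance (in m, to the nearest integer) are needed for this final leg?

082°, 4415 m

Leg 1 (S4°W, 2705 m): east 2705 sin 184° = -188.69, north 2705 cos 184° = -2698.41
Leg 2 (353°, 464 m): east 464 sin 353° = -56.55, north 464 cos 353° = 460.54
Current position: (-245.24, -2237.87). Target: (4126, -1620). Remaining: Δeast = 4371.24, Δnorth = 617.87.
Bearing = atan2(4371.24, 617.87) mod 360° = 81.95°; distance = √((4371.24)² + (617.87)²) = 4414.690 m.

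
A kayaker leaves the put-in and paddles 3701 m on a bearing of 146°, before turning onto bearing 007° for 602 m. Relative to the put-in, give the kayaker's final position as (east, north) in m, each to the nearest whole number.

(2143, -2471)

Leg 1 (146°, 3701 m): east 3701 sin 146° = 2069.57, north 3701 cos 146° = -3068.27
Leg 2 (007°, 602 m): east 602 sin 7° = 73.37, north 602 cos 7° = 597.51
Summing: 2142.94 m east, -2470.76 m north → (2143, -2471).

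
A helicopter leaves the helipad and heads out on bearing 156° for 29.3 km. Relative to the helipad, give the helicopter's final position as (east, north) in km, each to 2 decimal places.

Leg 1 (156°, 29.3 km): east 29.3 sin 156° = 11.92, north 29.3 cos 156° = -26.77
Summing: 11.92 km east, -26.77 km north → (11.92, -26.77).

(11.92, -26.77)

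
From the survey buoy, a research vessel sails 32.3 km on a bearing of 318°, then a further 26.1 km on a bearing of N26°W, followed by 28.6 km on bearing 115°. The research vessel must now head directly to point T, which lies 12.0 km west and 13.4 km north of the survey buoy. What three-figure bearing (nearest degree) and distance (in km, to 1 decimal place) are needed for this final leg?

192°, 22.5 km

Leg 1 (318°, 32.3 km): east 32.3 sin 318° = -21.61, north 32.3 cos 318° = 24.00
Leg 2 (N26°W, 26.1 km): east 26.1 sin 334° = -11.44, north 26.1 cos 334° = 23.46
Leg 3 (115°, 28.6 km): east 28.6 sin 115° = 25.92, north 28.6 cos 115° = -12.09
Current position: (-7.13, 35.38). Target: (-12.0, 13.4). Remaining: Δeast = -4.87, Δnorth = -21.98.
Bearing = atan2(-4.87, -21.98) mod 360° = 192.49°; distance = √((-4.87)² + (-21.98)²) = 22.508 km.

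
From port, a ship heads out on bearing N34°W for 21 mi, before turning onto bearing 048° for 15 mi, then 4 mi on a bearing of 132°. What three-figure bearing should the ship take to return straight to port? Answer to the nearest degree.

185°

Leg 1 (N34°W, 21 mi): east 21 sin 326° = -11.74, north 21 cos 326° = 17.41
Leg 2 (048°, 15 mi): east 15 sin 48° = 11.15, north 15 cos 48° = 10.04
Leg 3 (132°, 4 mi): east 4 sin 132° = 2.97, north 4 cos 132° = -2.68
Net displacement: 2.38 east, 24.77 north. Direction back to start is (-2.38, -24.77): bearing = atan2(-2.38, -24.77) mod 360° = 185.48° ≈ 185°.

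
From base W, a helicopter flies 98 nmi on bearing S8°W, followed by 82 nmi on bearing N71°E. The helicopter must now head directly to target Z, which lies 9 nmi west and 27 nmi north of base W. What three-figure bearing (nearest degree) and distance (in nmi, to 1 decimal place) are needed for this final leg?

323°, 121.6 nmi

Leg 1 (S8°W, 98 nmi): east 98 sin 188° = -13.64, north 98 cos 188° = -97.05
Leg 2 (N71°E, 82 nmi): east 82 sin 71° = 77.53, north 82 cos 71° = 26.70
Current position: (63.89, -70.35). Target: (-9, 27). Remaining: Δeast = -72.89, Δnorth = 97.35.
Bearing = atan2(-72.89, 97.35) mod 360° = 323.17°; distance = √((-72.89)² + (97.35)²) = 121.616 nmi.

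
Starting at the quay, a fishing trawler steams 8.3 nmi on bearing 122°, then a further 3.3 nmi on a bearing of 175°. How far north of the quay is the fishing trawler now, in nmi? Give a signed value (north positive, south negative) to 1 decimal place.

Leg 1 (122°, 8.3 nmi): east 8.3 sin 122° = 7.04, north 8.3 cos 122° = -4.40
Leg 2 (175°, 3.3 nmi): east 3.3 sin 175° = 0.29, north 3.3 cos 175° = -3.29
Net north component: -7.69 nmi.

-7.7 nmi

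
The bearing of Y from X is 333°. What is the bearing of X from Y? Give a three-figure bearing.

153°

Back-bearing = 333° − 180° = 153°.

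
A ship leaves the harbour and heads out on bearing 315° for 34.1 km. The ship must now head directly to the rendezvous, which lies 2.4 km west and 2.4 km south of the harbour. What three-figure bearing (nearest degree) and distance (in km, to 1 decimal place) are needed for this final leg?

141°, 34.3 km

Leg 1 (315°, 34.1 km): east 34.1 sin 315° = -24.11, north 34.1 cos 315° = 24.11
Current position: (-24.11, 24.11). Target: (-2.4, -2.4). Remaining: Δeast = 21.71, Δnorth = -26.51.
Bearing = atan2(21.71, -26.51) mod 360° = 140.68°; distance = √((21.71)² + (-26.51)²) = 34.268 km.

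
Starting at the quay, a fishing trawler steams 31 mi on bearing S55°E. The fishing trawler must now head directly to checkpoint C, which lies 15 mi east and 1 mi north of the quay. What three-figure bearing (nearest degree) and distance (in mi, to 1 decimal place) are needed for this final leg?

Leg 1 (S55°E, 31 mi): east 31 sin 125° = 25.39, north 31 cos 125° = -17.78
Current position: (25.39, -17.78). Target: (15, 1). Remaining: Δeast = -10.39, Δnorth = 18.78.
Bearing = atan2(-10.39, 18.78) mod 360° = 331.04°; distance = √((-10.39)² + (18.78)²) = 21.465 mi.

331°, 21.5 mi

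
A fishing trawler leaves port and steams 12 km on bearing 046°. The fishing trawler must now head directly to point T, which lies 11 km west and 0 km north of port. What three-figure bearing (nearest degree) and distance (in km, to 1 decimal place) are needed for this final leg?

Leg 1 (046°, 12 km): east 12 sin 46° = 8.63, north 12 cos 46° = 8.34
Current position: (8.63, 8.34). Target: (-11, 0). Remaining: Δeast = -19.63, Δnorth = -8.34.
Bearing = atan2(-19.63, -8.34) mod 360° = 246.99°; distance = √((-19.63)² + (-8.34)²) = 21.329 km.

247°, 21.3 km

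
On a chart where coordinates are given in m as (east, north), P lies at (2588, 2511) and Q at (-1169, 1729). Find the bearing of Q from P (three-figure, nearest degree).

Δeast = -1169 − 2588 = -3757.00; Δnorth = 1729 − 2511 = -782.00.
Bearing = atan2(Δeast, Δnorth) mod 360° = 258.24° ≈ 258°.

258°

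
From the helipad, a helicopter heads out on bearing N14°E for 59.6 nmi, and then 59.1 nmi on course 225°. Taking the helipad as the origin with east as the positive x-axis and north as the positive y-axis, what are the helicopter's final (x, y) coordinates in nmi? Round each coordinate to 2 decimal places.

Leg 1 (N14°E, 59.6 nmi): east 59.6 sin 14° = 14.42, north 59.6 cos 14° = 57.83
Leg 2 (225°, 59.1 nmi): east 59.1 sin 225° = -41.79, north 59.1 cos 225° = -41.79
Summing: -27.37 nmi east, 16.04 nmi north → (-27.37, 16.04).

(-27.37, 16.04)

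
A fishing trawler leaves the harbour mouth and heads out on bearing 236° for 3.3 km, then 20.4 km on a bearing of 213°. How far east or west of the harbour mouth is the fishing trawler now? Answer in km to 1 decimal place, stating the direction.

13.8 km west

Leg 1 (236°, 3.3 km): east 3.3 sin 236° = -2.74, north 3.3 cos 236° = -1.85
Leg 2 (213°, 20.4 km): east 20.4 sin 213° = -11.11, north 20.4 cos 213° = -17.11
Net east component: -13.85 km.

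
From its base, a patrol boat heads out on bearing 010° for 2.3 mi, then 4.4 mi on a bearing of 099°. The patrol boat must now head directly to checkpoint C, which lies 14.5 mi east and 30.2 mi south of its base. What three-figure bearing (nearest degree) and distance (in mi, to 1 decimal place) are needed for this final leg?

163°, 33.2 mi

Leg 1 (010°, 2.3 mi): east 2.3 sin 10° = 0.40, north 2.3 cos 10° = 2.27
Leg 2 (099°, 4.4 mi): east 4.4 sin 99° = 4.35, north 4.4 cos 99° = -0.69
Current position: (4.75, 1.58). Target: (14.5, -30.2). Remaining: Δeast = 9.75, Δnorth = -31.78.
Bearing = atan2(9.75, -31.78) mod 360° = 162.93°; distance = √((9.75)² + (-31.78)²) = 33.240 mi.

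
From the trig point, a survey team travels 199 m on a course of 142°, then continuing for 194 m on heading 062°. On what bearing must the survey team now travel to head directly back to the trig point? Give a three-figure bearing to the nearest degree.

Leg 1 (142°, 199 m): east 199 sin 142° = 122.52, north 199 cos 142° = -156.81
Leg 2 (062°, 194 m): east 194 sin 62° = 171.29, north 194 cos 62° = 91.08
Net displacement: 293.81 east, -65.74 north. Direction back to start is (-293.81, 65.74): bearing = atan2(-293.81, 65.74) mod 360° = 282.61° ≈ 283°.

283°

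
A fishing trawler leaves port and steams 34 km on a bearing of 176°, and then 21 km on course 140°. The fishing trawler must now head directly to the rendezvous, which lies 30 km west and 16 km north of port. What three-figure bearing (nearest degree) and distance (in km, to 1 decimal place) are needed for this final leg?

Leg 1 (176°, 34 km): east 34 sin 176° = 2.37, north 34 cos 176° = -33.92
Leg 2 (140°, 21 km): east 21 sin 140° = 13.50, north 21 cos 140° = -16.09
Current position: (15.87, -50.00). Target: (-30, 16). Remaining: Δeast = -45.87, Δnorth = 66.00.
Bearing = atan2(-45.87, 66.00) mod 360° = 325.20°; distance = √((-45.87)² + (66.00)²) = 80.378 km.

325°, 80.4 km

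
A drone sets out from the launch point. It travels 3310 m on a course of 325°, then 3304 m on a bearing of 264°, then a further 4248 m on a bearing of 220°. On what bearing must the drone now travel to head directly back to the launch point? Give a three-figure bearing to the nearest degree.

Leg 1 (325°, 3310 m): east 3310 sin 325° = -1898.54, north 3310 cos 325° = 2711.39
Leg 2 (264°, 3304 m): east 3304 sin 264° = -3285.90, north 3304 cos 264° = -345.36
Leg 3 (220°, 4248 m): east 4248 sin 220° = -2730.56, north 4248 cos 220° = -3254.16
Net displacement: -7915.00 east, -888.13 north. Direction back to start is (7915.00, 888.13): bearing = atan2(7915.00, 888.13) mod 360° = 83.60° ≈ 084°.

084°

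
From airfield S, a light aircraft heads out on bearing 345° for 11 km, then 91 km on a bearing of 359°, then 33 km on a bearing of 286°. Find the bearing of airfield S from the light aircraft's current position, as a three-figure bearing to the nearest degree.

Leg 1 (345°, 11 km): east 11 sin 345° = -2.85, north 11 cos 345° = 10.63
Leg 2 (359°, 91 km): east 91 sin 359° = -1.59, north 91 cos 359° = 90.99
Leg 3 (286°, 33 km): east 33 sin 286° = -31.72, north 33 cos 286° = 9.10
Net displacement: -36.16 east, 110.71 north. Direction back to start is (36.16, -110.71): bearing = atan2(36.16, -110.71) mod 360° = 161.91° ≈ 162°.

162°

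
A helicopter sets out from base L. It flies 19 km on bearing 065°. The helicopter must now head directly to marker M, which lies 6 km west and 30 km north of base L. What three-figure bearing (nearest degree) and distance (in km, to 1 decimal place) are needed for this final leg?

313°, 32.0 km

Leg 1 (065°, 19 km): east 19 sin 65° = 17.22, north 19 cos 65° = 8.03
Current position: (17.22, 8.03). Target: (-6, 30). Remaining: Δeast = -23.22, Δnorth = 21.97.
Bearing = atan2(-23.22, 21.97) mod 360° = 313.42°; distance = √((-23.22)² + (21.97)²) = 31.966 km.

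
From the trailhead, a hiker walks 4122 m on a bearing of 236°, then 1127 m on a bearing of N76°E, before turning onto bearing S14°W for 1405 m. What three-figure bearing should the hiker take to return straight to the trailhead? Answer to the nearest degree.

038°

Leg 1 (236°, 4122 m): east 4122 sin 236° = -3417.29, north 4122 cos 236° = -2304.99
Leg 2 (N76°E, 1127 m): east 1127 sin 76° = 1093.52, north 1127 cos 76° = 272.65
Leg 3 (S14°W, 1405 m): east 1405 sin 194° = -339.90, north 1405 cos 194° = -1363.27
Net displacement: -2663.67 east, -3395.61 north. Direction back to start is (2663.67, 3395.61): bearing = atan2(2663.67, 3395.61) mod 360° = 38.11° ≈ 038°.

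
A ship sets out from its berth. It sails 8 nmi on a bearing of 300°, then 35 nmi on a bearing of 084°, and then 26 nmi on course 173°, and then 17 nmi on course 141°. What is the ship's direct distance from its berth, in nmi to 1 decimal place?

52.2 nmi

Leg 1 (300°, 8 nmi): east 8 sin 300° = -6.93, north 8 cos 300° = 4.00
Leg 2 (084°, 35 nmi): east 35 sin 84° = 34.81, north 35 cos 84° = 3.66
Leg 3 (173°, 26 nmi): east 26 sin 173° = 3.17, north 26 cos 173° = -25.81
Leg 4 (141°, 17 nmi): east 17 sin 141° = 10.70, north 17 cos 141° = -13.21
Net: 41.75 east, -31.36 north. Distance = √((41.75)² + (-31.36)²) = 52.213 nmi.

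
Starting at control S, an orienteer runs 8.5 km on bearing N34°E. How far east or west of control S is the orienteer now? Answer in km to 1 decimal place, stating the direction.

4.8 km east

Leg 1 (N34°E, 8.5 km): east 8.5 sin 34° = 4.75, north 8.5 cos 34° = 7.05
Net east component: 4.75 km.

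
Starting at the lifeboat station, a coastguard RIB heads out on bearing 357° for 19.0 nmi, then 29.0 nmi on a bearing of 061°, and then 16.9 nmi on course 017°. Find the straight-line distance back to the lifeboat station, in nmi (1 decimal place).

Leg 1 (357°, 19.0 nmi): east 19.0 sin 357° = -0.99, north 19.0 cos 357° = 18.97
Leg 2 (061°, 29.0 nmi): east 29.0 sin 61° = 25.36, north 29.0 cos 61° = 14.06
Leg 3 (017°, 16.9 nmi): east 16.9 sin 17° = 4.94, north 16.9 cos 17° = 16.16
Net: 29.31 east, 49.19 north. Distance = √((29.31)² + (49.19)²) = 57.265 nmi.

57.3 nmi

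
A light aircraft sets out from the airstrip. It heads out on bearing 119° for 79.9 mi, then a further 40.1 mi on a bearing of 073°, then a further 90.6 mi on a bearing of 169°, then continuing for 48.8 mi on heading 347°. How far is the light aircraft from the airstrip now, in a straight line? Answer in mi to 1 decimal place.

Leg 1 (119°, 79.9 mi): east 79.9 sin 119° = 69.88, north 79.9 cos 119° = -38.74
Leg 2 (073°, 40.1 mi): east 40.1 sin 73° = 38.35, north 40.1 cos 73° = 11.72
Leg 3 (169°, 90.6 mi): east 90.6 sin 169° = 17.29, north 90.6 cos 169° = -88.94
Leg 4 (347°, 48.8 mi): east 48.8 sin 347° = -10.98, north 48.8 cos 347° = 47.55
Net: 114.54 east, -68.40 north. Distance = √((114.54)² + (-68.40)²) = 133.408 mi.

133.4 mi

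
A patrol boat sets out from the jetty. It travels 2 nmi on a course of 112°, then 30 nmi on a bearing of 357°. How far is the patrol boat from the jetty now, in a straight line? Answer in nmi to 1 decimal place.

Leg 1 (112°, 2 nmi): east 2 sin 112° = 1.85, north 2 cos 112° = -0.75
Leg 2 (357°, 30 nmi): east 30 sin 357° = -1.57, north 30 cos 357° = 29.96
Net: 0.28 east, 29.21 north. Distance = √((0.28)² + (29.21)²) = 29.211 nmi.

29.2 nmi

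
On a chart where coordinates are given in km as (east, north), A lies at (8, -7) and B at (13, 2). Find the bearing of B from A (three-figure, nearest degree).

029°

Δeast = 13 − 8 = 5.00; Δnorth = 2 − -7 = 9.00.
Bearing = atan2(Δeast, Δnorth) mod 360° = 29.05° ≈ 029°.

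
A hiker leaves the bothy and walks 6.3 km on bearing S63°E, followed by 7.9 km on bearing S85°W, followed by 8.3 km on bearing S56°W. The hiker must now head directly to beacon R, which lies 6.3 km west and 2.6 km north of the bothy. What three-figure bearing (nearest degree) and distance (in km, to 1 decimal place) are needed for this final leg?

015°, 11.2 km

Leg 1 (S63°E, 6.3 km): east 6.3 sin 117° = 5.61, north 6.3 cos 117° = -2.86
Leg 2 (S85°W, 7.9 km): east 7.9 sin 265° = -7.87, north 7.9 cos 265° = -0.69
Leg 3 (S56°W, 8.3 km): east 8.3 sin 236° = -6.88, north 8.3 cos 236° = -4.64
Current position: (-9.14, -8.19). Target: (-6.3, 2.6). Remaining: Δeast = 2.84, Δnorth = 10.79.
Bearing = atan2(2.84, 10.79) mod 360° = 14.73°; distance = √((2.84)² + (10.79)²) = 11.157 km.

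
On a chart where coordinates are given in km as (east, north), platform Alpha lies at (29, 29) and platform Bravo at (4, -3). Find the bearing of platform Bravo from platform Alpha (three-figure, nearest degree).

Δeast = 4 − 29 = -25.00; Δnorth = -3 − 29 = -32.00.
Bearing = atan2(Δeast, Δnorth) mod 360° = 218.00° ≈ 218°.

218°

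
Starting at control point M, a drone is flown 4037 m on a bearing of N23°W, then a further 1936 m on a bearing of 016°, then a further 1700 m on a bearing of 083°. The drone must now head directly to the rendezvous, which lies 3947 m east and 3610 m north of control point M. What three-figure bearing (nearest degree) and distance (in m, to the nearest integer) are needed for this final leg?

Leg 1 (N23°W, 4037 m): east 4037 sin 337° = -1577.38, north 4037 cos 337° = 3716.08
Leg 2 (016°, 1936 m): east 1936 sin 16° = 533.63, north 1936 cos 16° = 1861.00
Leg 3 (083°, 1700 m): east 1700 sin 83° = 1687.33, north 1700 cos 83° = 207.18
Current position: (643.58, 5784.26). Target: (3947, 3610). Remaining: Δeast = 3303.42, Δnorth = -2174.26.
Bearing = atan2(3303.42, -2174.26) mod 360° = 123.35°; distance = √((3303.42)² + (-2174.26)²) = 3954.741 m.

123°, 3955 m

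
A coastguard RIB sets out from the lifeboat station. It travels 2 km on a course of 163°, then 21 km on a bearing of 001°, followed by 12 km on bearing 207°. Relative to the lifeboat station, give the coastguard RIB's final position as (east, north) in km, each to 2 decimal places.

Leg 1 (163°, 2 km): east 2 sin 163° = 0.58, north 2 cos 163° = -1.91
Leg 2 (001°, 21 km): east 21 sin 1° = 0.37, north 21 cos 1° = 21.00
Leg 3 (207°, 12 km): east 12 sin 207° = -5.45, north 12 cos 207° = -10.69
Summing: -4.50 km east, 8.39 km north → (-4.50, 8.39).

(-4.50, 8.39)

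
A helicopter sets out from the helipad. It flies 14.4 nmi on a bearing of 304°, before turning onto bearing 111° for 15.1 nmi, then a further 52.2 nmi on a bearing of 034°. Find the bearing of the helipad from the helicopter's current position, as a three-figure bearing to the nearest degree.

Leg 1 (304°, 14.4 nmi): east 14.4 sin 304° = -11.94, north 14.4 cos 304° = 8.05
Leg 2 (111°, 15.1 nmi): east 15.1 sin 111° = 14.10, north 15.1 cos 111° = -5.41
Leg 3 (034°, 52.2 nmi): east 52.2 sin 34° = 29.19, north 52.2 cos 34° = 43.28
Net displacement: 31.35 east, 45.92 north. Direction back to start is (-31.35, -45.92): bearing = atan2(-31.35, -45.92) mod 360° = 214.32° ≈ 214°.

214°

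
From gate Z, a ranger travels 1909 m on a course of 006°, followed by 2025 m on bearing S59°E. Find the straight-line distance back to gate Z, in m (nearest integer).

Leg 1 (006°, 1909 m): east 1909 sin 6° = 199.54, north 1909 cos 6° = 1898.54
Leg 2 (S59°E, 2025 m): east 2025 sin 121° = 1735.76, north 2025 cos 121° = -1042.95
Net: 1935.31 east, 855.59 north. Distance = √((1935.31)² + (855.59)²) = 2116.000 m.

2116 m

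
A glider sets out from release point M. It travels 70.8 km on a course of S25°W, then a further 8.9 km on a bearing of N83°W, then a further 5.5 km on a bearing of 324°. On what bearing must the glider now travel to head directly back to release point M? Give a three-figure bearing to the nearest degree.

Leg 1 (S25°W, 70.8 km): east 70.8 sin 205° = -29.92, north 70.8 cos 205° = -64.17
Leg 2 (N83°W, 8.9 km): east 8.9 sin 277° = -8.83, north 8.9 cos 277° = 1.08
Leg 3 (324°, 5.5 km): east 5.5 sin 324° = -3.23, north 5.5 cos 324° = 4.45
Net displacement: -41.99 east, -58.63 north. Direction back to start is (41.99, 58.63): bearing = atan2(41.99, 58.63) mod 360° = 35.61° ≈ 036°.

036°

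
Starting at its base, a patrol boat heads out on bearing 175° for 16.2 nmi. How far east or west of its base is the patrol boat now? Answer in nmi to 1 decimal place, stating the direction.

1.4 nmi east

Leg 1 (175°, 16.2 nmi): east 16.2 sin 175° = 1.41, north 16.2 cos 175° = -16.14
Net east component: 1.41 nmi.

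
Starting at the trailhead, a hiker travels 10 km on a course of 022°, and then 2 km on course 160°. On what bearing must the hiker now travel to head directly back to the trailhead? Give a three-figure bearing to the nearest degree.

Leg 1 (022°, 10 km): east 10 sin 22° = 3.75, north 10 cos 22° = 9.27
Leg 2 (160°, 2 km): east 2 sin 160° = 0.68, north 2 cos 160° = -1.88
Net displacement: 4.43 east, 7.39 north. Direction back to start is (-4.43, -7.39): bearing = atan2(-4.43, -7.39) mod 360° = 210.93° ≈ 211°.

211°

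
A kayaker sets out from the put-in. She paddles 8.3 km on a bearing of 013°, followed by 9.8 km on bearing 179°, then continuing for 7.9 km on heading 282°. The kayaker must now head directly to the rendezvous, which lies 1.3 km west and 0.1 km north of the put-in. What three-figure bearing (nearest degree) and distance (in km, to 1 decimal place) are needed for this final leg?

088°, 4.4 km

Leg 1 (013°, 8.3 km): east 8.3 sin 13° = 1.87, north 8.3 cos 13° = 8.09
Leg 2 (179°, 9.8 km): east 9.8 sin 179° = 0.17, north 9.8 cos 179° = -9.80
Leg 3 (282°, 7.9 km): east 7.9 sin 282° = -7.73, north 7.9 cos 282° = 1.64
Current position: (-5.69, -0.07). Target: (-1.3, 0.1). Remaining: Δeast = 4.39, Δnorth = 0.17.
Bearing = atan2(4.39, 0.17) mod 360° = 87.80°; distance = √((4.39)² + (0.17)²) = 4.392 km.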